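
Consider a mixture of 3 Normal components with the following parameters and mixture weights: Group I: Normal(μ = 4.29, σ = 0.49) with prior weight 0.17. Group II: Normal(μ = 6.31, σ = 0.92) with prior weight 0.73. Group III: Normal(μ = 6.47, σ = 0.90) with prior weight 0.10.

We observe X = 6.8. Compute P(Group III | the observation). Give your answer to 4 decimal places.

By Bayes' theorem, P(k | x) = P(Z=k) f_k(x) / Σ_j P(Z=j) f_j(x).
Normal densities:
  f_I = (1/(0.49·√(2π)))·exp(−(6.8−4.29)²/(2·0.49²)) = 0.814168·exp(-13.11974) = 1.63261e-06
  f_II = (1/(0.92·√(2π)))·exp(−(6.8−6.31)²/(2·0.92²)) = 0.433633·exp(-0.14184) = 0.376291
  f_III = (1/(0.90·√(2π)))·exp(−(6.8−6.47)²/(2·0.90²)) = 0.443269·exp(-0.06722) = 0.414451
Unnormalised posteriors:
  P(Z=I)·f_I = 0.17 × 1.63261e-06 = 2.77544e-07
  P(Z=II)·f_II = 0.73 × 0.376291 = 0.274692
  P(Z=III)·f_III = 0.10 × 0.414451 = 0.0414451
Marginal: 2.77544e-07 + 0.274692 + 0.0414451 = 0.316138
P(Group III | 6.8) = 0.0414451 / 0.316138 ≈ 0.1311

0.1311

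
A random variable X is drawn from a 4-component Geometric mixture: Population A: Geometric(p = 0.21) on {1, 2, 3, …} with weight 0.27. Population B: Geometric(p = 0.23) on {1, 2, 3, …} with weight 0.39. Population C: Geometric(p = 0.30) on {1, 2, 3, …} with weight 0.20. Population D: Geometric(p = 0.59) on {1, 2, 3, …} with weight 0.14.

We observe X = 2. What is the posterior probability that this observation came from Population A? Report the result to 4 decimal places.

0.2361

The responsibility of component k is π_k f_k(x) divided by Σ_j π_j f_j(x).
Component likelihoods at x = 2:
  f_A = 0.1659
  f_B = 0.1771
  f_C = 0.21
  f_D = 0.2419
Multiply by the mixture weights:
  π_A·f_A = 0.27 × 0.1659 = 0.044793
  π_B·f_B = 0.39 × 0.1771 = 0.069069
  π_C·f_C = 0.20 × 0.21 = 0.042
  π_D·f_D = 0.14 × 0.2419 = 0.033866
Normaliser: 0.044793 + 0.069069 + 0.042 + 0.033866 = 0.189728
P(Population A | x) = 0.044793 / 0.189728 ≈ 0.2361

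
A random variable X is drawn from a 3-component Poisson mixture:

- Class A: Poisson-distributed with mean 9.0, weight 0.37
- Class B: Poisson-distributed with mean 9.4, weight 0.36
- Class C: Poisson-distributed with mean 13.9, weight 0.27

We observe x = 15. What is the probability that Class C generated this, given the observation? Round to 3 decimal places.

0.621

Apply Bayes' rule: the posterior for each component is proportional to its prior times its likelihood at x.
Component likelihoods at x = 15:
  p_A = 0.0194307
  p_B = 0.0250063
  p_C = 0.0981814
Prior × likelihood for each component:
  P(Z=A)·p_A = 0.37 × 0.0194307 = 0.00718935
  P(Z=B)·p_B = 0.36 × 0.0250063 = 0.00900228
  P(Z=C)·p_C = 0.27 × 0.0981814 = 0.026509
Normaliser: 0.00718935 + 0.00900228 + 0.026509 = 0.0427006
P(Class C | 15) ≈ 0.621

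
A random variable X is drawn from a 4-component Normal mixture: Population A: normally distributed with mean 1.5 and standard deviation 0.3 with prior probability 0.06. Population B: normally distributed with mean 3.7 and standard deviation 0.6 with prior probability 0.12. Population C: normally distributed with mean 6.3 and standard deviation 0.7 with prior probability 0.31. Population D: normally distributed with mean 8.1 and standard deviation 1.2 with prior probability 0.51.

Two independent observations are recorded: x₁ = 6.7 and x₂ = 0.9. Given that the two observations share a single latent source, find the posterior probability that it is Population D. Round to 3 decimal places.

The responsibility of component k is w_k f_k(x) divided by Σ_j w_j f_j(x).
Since both observations come from the same component, the likelihood for component k is f_k(x₁)·f_k(x₂).
  p_A = [7.64023e-66] × [0.17997] = 1.37501e-66
  p_B = [2.47787e-06] × [1.24101e-05] = 3.07505e-11
  p_C = [0.484068] × [6.81295e-14] = 3.29794e-14
  p_D = [0.168332] × [5.06324e-09] = 8.52306e-10
Unnormalised posteriors:
  w_A·p_A = 0.06 × 1.37501e-66 = 8.25007e-68
  w_B·p_B = 0.12 × 3.07505e-11 = 3.69006e-12
  w_C·p_C = 0.31 × 3.29794e-14 = 1.02236e-14
  w_D·p_D = 0.51 × 8.52306e-10 = 4.34676e-10
Normaliser: 8.25007e-68 + 3.69006e-12 + 1.02236e-14 + 4.34676e-10 = 4.38376e-10
Responsibility of Population D: 4.34676e-10 / 4.38376e-10 ≈ 0.992

0.992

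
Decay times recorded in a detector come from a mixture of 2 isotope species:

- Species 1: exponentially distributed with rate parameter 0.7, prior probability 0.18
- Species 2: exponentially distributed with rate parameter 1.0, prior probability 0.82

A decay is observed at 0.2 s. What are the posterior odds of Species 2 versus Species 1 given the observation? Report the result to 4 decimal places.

The posterior odds equal the prior odds times the likelihood ratio: (π_i/π_j)·(f_i(x)/f_j(x)).
Evaluate each component's likelihood at the observed value:
  L_1 = 0.7·e^(−0.7·0.2) = 0.7·e^(−0.1400) = 0.608551
  L_2 = 1.0·e^(−1.0·0.2) = 1.0·e^(−0.2000) = 0.818731
0.671359 / 0.109539 ≈ 6.1289

6.1289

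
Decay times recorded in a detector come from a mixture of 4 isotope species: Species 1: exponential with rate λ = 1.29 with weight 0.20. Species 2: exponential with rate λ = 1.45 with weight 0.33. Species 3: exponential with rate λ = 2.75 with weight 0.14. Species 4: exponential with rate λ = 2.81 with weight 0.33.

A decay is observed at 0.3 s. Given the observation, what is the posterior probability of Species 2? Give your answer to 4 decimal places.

0.2942

P(component k | x) = π_k·f_k(x) / marginal(x), where marginal(x) = Σ_j π_j·f_j(x).
Evaluate each component's likelihood at the observed value:
  f_1 = 0.876028
  f_2 = 0.938534
  f_3 = 1.20515
  f_4 = 1.20947
Weight by the priors:
  π_1·f_1 = 0.20 × 0.876028 = 0.175206
  π_2·f_2 = 0.33 × 0.938534 = 0.309716
  π_3·f_3 = 0.14 × 1.20515 = 0.16872
  π_4·f_4 = 0.33 × 1.20947 = 0.399126
Marginal: 0.175206 + 0.309716 + 0.16872 + 0.399126 = 1.05277
P(Species 2 | x) ≈ 0.2942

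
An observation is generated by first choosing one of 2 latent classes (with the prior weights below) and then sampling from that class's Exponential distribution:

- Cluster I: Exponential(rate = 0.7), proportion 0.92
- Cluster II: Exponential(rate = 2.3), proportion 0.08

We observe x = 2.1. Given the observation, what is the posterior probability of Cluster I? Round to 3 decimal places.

0.990

Posterior ∝ prior × likelihood, so P(k | x) ∝ π_k f_k(x); normalise over all components.
Component likelihoods at x = 2.1:
  L_I = 0.7·e^(−0.7·2.1) = 0.7·e^(−1.4700) = 0.160948
  L_II = 2.3·e^(−2.3·2.1) = 2.3·e^(−4.8300) = 0.018369
Weight by the priors:
  π_I·L_I = 0.92 × 0.160948 = 0.148072
  π_II·L_II = 0.08 × 0.018369 = 0.00146952
Normaliser: 0.148072 + 0.00146952 = 0.149542
P(Cluster I | the observation) = 0.148072 / 0.149542 ≈ 0.990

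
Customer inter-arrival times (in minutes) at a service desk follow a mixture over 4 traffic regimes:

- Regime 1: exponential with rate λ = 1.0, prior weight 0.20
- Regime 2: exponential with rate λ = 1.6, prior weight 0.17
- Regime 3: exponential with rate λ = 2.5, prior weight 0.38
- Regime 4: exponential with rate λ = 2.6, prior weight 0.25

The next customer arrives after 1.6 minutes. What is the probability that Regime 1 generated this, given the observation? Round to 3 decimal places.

0.454

P(component k | x) = π_k·f_k(x) / marginal(x), where marginal(x) = Σ_j π_j·f_j(x).
Evaluate each component's likelihood at the observed value:
  L_1 = 0.201897
  L_2 = 0.123688
  L_3 = 0.0457891
  L_4 = 0.0405797
Multiply by the mixture weights:
  π_1·L_1 = 0.20 × 0.201897 = 0.0403793
  π_2·L_2 = 0.17 × 0.123688 = 0.0210269
  π_3·L_3 = 0.38 × 0.0457891 = 0.0173999
  π_4·L_4 = 0.25 × 0.0405797 = 0.0101449
Marginal: 0.0403793 + 0.0210269 + 0.0173999 + 0.0101449 = 0.088951
Responsibility of Regime 1: 0.0403793 / 0.088951 ≈ 0.454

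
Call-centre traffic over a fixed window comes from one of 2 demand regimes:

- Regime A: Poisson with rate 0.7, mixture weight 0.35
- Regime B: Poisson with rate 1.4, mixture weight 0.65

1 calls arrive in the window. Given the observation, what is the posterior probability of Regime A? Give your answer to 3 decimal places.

By Bayes' theorem, P(k | x) = π_k f_k(x) / Σ_j π_j f_j(x).
Evaluate each component's likelihood at the observed value:
  p_A = 0.34761
  p_B = 0.345236
Prior × likelihood for each component:
  π_A·p_A = 0.35 × 0.34761 = 0.121663
  π_B·p_B = 0.65 × 0.345236 = 0.224403
Sum: 0.121663 + 0.224403 = 0.346067
P(Regime A | x) = 0.121663 / 0.346067 ≈ 0.352

0.352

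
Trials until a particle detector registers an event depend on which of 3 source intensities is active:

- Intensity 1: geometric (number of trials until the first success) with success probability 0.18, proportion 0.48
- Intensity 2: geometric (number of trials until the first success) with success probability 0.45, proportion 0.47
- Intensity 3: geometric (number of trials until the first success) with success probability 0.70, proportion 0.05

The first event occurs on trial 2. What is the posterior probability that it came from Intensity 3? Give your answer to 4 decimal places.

The responsibility of component k is w_k f_k(x) divided by Σ_j w_j f_j(x).
Component likelihoods at x = 2:
  f_1 = 0.1476
  f_2 = 0.2475
  f_3 = 0.21
Multiply by the mixture weights:
  w_1·f_1 = 0.48 × 0.1476 = 0.070848
  w_2·f_2 = 0.47 × 0.2475 = 0.116325
  w_3·f_3 = 0.05 × 0.21 = 0.0105
Denominator: 0.070848 + 0.116325 + 0.0105 = 0.197673
P(Intensity 3 | data) = 0.0105 / 0.197673 ≈ 0.0531

0.0531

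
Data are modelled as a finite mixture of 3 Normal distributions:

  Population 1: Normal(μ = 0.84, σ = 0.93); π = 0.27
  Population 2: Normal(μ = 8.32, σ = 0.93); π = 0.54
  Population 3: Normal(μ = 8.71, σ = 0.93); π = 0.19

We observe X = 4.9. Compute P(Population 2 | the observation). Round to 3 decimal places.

By Bayes' theorem, P(k | x) = π_k f_k(x) / Σ_j π_j f_j(x).
Evaluate each component's likelihood at the observed value:
  L_1 = (1/(0.93·√(2π)))·exp(−(4.9−0.84)²/(2·0.93²)) = 0.428970·exp(-9.52919) = 3.11854e-05
  L_2 = (1/(0.93·√(2π)))·exp(−(4.9−8.32)²/(2·0.93²)) = 0.428970·exp(-6.76171) = 0.000496427
  L_3 = (1/(0.93·√(2π)))·exp(−(4.9−8.71)²/(2·0.93²)) = 0.428970·exp(-8.39178) = 9.72576e-05
Weight by the priors:
  π_1·L_1 = 0.27 × 3.11854e-05 = 8.42005e-06
  π_2·L_2 = 0.54 × 0.000496427 = 0.000268071
  π_3·L_3 = 0.19 × 9.72576e-05 = 1.84789e-05
Normaliser: 8.42005e-06 + 0.000268071 + 1.84789e-05 = 0.000294969
So the posterior for Population 2 is 0.000268071 / 0.000294969 ≈ 0.909.

0.909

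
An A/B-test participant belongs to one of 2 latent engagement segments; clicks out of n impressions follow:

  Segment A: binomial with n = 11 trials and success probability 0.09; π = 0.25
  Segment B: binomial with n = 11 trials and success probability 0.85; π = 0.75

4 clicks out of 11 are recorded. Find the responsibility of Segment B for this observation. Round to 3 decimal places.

By Bayes' theorem, P(k | x) = P(Z=k) f_k(x) / Σ_j P(Z=j) f_j(x).
Component likelihoods at x = 4 clicks out of 11:
  f_A = C(11,4)·0.09^4·0.91^7 = 330·6.561e-05·0.516761 = 0.0111885
  f_B = C(11,4)·0.85^4·0.15^7 = 330·0.522006·1.70859e-06 = 0.000294326
Multiply by the mixture weights:
  P(Z=A)·f_A = 0.25 × 0.0111885 = 0.00279714
  P(Z=B)·f_B = 0.75 × 0.000294326 = 0.000220744
Evidence: 0.00279714 + 0.000220744 = 0.00301788
Responsibility of Segment B: 0.000220744 / 0.00301788 ≈ 0.073

0.073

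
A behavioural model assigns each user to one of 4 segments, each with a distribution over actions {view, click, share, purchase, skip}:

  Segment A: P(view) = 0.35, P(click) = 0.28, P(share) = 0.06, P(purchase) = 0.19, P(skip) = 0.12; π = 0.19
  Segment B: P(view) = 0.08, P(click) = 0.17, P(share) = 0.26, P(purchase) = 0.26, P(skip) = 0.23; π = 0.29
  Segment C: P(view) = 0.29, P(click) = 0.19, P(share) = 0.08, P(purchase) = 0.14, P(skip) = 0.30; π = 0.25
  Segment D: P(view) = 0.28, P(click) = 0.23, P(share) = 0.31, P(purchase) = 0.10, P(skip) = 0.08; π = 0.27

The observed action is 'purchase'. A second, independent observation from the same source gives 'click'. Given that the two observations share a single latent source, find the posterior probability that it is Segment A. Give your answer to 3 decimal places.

Posterior ∝ prior × likelihood, so P(k | x) ∝ π_k f_k(x); normalise over all components.
Since both observations come from the same component, the likelihood for component k is f_k(x₁)·f_k(x₂).
  p_A = [P(purchase | comp) = 0.19] × [0.28] = 0.0532
  p_B = [P(purchase | comp) = 0.26] × [0.17] = 0.0442
  p_C = [P(purchase | comp) = 0.14] × [0.19] = 0.0266
  p_D = [P(purchase | comp) = 0.10] × [0.23] = 0.023
Prior × likelihood for each component:
  π_A·p_A = 0.19 × 0.0532 = 0.010108
  π_B·p_B = 0.29 × 0.0442 = 0.012818
  π_C·p_C = 0.25 × 0.0266 = 0.00665
  π_D·p_D = 0.27 × 0.023 = 0.00621
Marginal: 0.010108 + 0.012818 + 0.00665 + 0.00621 = 0.035786
P(Segment A | x) = 0.010108 / 0.035786 ≈ 0.282

0.282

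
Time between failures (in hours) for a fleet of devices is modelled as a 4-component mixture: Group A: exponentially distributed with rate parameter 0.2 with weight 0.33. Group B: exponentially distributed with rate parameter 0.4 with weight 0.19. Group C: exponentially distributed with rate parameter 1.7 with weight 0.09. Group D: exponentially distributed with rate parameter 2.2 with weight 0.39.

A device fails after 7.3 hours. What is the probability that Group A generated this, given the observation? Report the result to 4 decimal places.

Posterior ∝ prior × likelihood, so P(k | x) ∝ π_k f_k(x); normalise over all components.
Exponential densities:
  p_A = 0.2·e^(−0.2·7.3) = 0.2·e^(−1.4600) = 0.0464473
  p_B = 0.4·e^(−0.4·7.3) = 0.4·e^(−2.9200) = 0.0215735
  p_C = 1.7·e^(−1.7·7.3) = 1.7·e^(−12.4100) = 6.93193e-06
  p_D = 2.2·e^(−2.2·7.3) = 2.2·e^(−16.0600) = 2.3316e-07
Weight by the priors:
  π_A·p_A = 0.33 × 0.0464473 = 0.0153276
  π_B·p_B = 0.19 × 0.0215735 = 0.00409896
  π_C·p_C = 0.09 × 6.93193e-06 = 6.23874e-07
  π_D·p_D = 0.39 × 2.3316e-07 = 9.09322e-08
Sum: 0.0153276 + 0.00409896 + 6.23874e-07 + 9.09322e-08 = 0.0194273
P(Group A | data) = 0.0153276 / 0.0194273 ≈ 0.7890

0.7890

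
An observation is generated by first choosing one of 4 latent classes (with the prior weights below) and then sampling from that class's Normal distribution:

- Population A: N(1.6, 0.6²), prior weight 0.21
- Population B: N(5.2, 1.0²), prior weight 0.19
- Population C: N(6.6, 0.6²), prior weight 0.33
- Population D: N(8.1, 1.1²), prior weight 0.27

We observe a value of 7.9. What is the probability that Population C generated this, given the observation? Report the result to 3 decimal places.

0.176

Posterior ∝ prior × likelihood, so P(k | x) ∝ π_k f_k(x); normalise over all components.
Evaluate each component's likelihood at the observed value:
  L_A = (1/(0.6·√(2π)))·exp(−(7.9−1.6)²/(2·0.6²)) = 0.664904·exp(-55.12500) = 7.62563e-25
  L_B = (1/(1.0·√(2π)))·exp(−(7.9−5.2)²/(2·1.0²)) = 0.398942·exp(-3.64500) = 0.0104209
  L_C = (1/(0.6·√(2π)))·exp(−(7.9−6.6)²/(2·0.6²)) = 0.664904·exp(-2.34722) = 0.0635877
  L_D = (1/(1.1·√(2π)))·exp(−(7.9−8.1)²/(2·1.1²)) = 0.362675·exp(-0.01653) = 0.356729
Weight by the priors:
  π_A·L_A = 0.21 × 7.62563e-25 = 1.60138e-25
  π_B·L_B = 0.19 × 0.0104209 = 0.00197998
  π_C·L_C = 0.33 × 0.0635877 = 0.0209839
  π_D·L_D = 0.27 × 0.356729 = 0.096317
Evidence: 1.60138e-25 + 0.00197998 + 0.0209839 + 0.096317 = 0.119281
Responsibility of Population C: 0.0209839 / 0.119281 ≈ 0.176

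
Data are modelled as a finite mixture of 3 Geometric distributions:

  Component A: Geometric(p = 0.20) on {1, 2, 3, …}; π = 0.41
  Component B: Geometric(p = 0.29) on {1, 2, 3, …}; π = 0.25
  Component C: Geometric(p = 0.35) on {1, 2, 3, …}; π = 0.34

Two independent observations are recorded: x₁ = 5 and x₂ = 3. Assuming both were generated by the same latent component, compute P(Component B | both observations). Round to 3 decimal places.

By Bayes' theorem, P(k | x) = π_k f_k(x) / Σ_j π_j f_j(x).
Since both observations come from the same component, the likelihood for component k is f_k(x₁)·f_k(x₂).
  p_A = [0.20·(1−0.20)^4 = 0.20·0.4096 = 0.08192] × [0.128] = 0.0104858
  p_B = [0.29·(1−0.29)^4 = 0.29·0.254117 = 0.0736939] × [0.146189] = 0.0107732
  p_C = [0.35·(1−0.35)^4 = 0.35·0.178506 = 0.0624772] × [0.147875] = 0.00923881
Prior × likelihood for each component:
  π_A·p_A = 0.41 × 0.0104858 = 0.00429916
  π_B·p_B = 0.25 × 0.0107732 = 0.00269331
  π_C·p_C = 0.34 × 0.00923881 = 0.0031412
Marginal: 0.00429916 + 0.00269331 + 0.0031412 = 0.0101337
P(Component B | x₁, x₂) ≈ 0.266

0.266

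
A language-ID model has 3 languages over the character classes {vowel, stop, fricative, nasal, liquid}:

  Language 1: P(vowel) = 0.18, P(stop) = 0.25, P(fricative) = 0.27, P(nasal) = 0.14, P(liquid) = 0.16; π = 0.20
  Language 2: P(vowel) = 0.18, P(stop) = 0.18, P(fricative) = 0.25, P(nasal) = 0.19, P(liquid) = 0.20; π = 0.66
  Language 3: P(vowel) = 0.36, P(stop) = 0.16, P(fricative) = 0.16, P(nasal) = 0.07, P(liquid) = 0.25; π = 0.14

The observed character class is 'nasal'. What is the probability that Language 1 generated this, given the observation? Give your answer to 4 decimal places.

0.1716

The responsibility of component k is w_k f_k(x) divided by Σ_j w_j f_j(x).
Evaluate each component's likelihood at the observed value:
  p_1 = 0.14
  p_2 = 0.19
  p_3 = 0.07
Multiply by the mixture weights:
  w_1·p_1 = 0.20 × 0.14 = 0.028
  w_2·p_2 = 0.66 × 0.19 = 0.1254
  w_3·p_3 = 0.14 × 0.07 = 0.0098
Evidence: 0.028 + 0.1254 + 0.0098 = 0.1632
Responsibility of Language 1: 0.028 / 0.1632 ≈ 0.1716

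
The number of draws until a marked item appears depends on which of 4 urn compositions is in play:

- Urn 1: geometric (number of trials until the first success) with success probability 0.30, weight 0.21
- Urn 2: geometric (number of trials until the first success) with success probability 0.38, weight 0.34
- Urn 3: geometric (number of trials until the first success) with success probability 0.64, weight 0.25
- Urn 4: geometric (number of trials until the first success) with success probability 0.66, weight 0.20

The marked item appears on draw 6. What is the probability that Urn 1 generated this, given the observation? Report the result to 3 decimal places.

Apply Bayes' rule: the posterior for each component is proportional to its prior times its likelihood at x.
Component likelihoods at x = 6:
  p_1 = 0.30·(1−0.30)^5 = 0.30·0.16807 = 0.050421
  p_2 = 0.38·(1−0.38)^5 = 0.38·0.0916133 = 0.034813
  p_3 = 0.64·(1−0.64)^5 = 0.64·0.00604662 = 0.00386984
  p_4 = 0.66·(1−0.66)^5 = 0.66·0.00454354 = 0.00299874
Prior × likelihood for each component:
  π_1·p_1 = 0.21 × 0.050421 = 0.0105884
  π_2·p_2 = 0.34 × 0.034813 = 0.0118364
  π_3·p_3 = 0.25 × 0.00386984 = 0.000967459
  π_4·p_4 = 0.20 × 0.00299874 = 0.000599748
Normaliser: 0.0105884 + 0.0118364 + 0.000967459 + 0.000599748 = 0.0239921
So the posterior for Urn 1 is 0.0105884 / 0.0239921 ≈ 0.441.

0.441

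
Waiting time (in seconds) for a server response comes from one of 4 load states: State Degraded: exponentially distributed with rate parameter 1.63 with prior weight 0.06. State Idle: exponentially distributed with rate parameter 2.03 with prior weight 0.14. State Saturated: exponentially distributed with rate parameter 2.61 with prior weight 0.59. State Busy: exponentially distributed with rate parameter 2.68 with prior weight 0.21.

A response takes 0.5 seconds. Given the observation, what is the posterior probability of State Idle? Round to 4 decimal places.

0.1448

Posterior ∝ prior × likelihood, so P(k | x) ∝ P(Z=k) f_k(x); normalise over all components.
Component likelihoods at x = 0.5 seconds:
  L_Degraded = 0.721502
  L_Idle = 0.735677
  L_Saturated = 0.70776
  L_Busy = 0.701746
Unnormalised posteriors:
  P(Z=Degraded)·L_Degraded = 0.06 × 0.721502 = 0.0432901
  P(Z=Idle)·L_Idle = 0.14 × 0.735677 = 0.102995
  P(Z=Saturated)·L_Saturated = 0.59 × 0.70776 = 0.417579
  P(Z=Busy)·L_Busy = 0.21 × 0.701746 = 0.147367
Sum: 0.0432901 + 0.102995 + 0.417579 + 0.147367 = 0.71123
P(State Idle | the observation) ≈ 0.1448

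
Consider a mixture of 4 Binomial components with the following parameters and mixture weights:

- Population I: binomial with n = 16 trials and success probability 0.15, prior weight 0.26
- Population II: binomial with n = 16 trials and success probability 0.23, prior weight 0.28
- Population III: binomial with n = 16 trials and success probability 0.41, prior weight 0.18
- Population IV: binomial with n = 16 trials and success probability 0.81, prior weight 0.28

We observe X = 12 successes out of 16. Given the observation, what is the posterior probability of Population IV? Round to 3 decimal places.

0.983

By Bayes' theorem, P(k | x) = π_k f_k(x) / Σ_j π_j f_j(x).
Evaluate each component's likelihood at the observed value:
  f_I = C(16,12)·0.15^12·0.85^4 = 1820·1.29746e-10·0.522006 = 1.23266e-07
  f_II = C(16,12)·0.23^12·0.77^4 = 1820·2.19146e-08·0.35153 = 1.40207e-05
  f_III = C(16,12)·0.41^12·0.59^4 = 1820·2.25635e-05·0.121174 = 0.00497606
  f_IV = C(16,12)·0.81^12·0.19^4 = 1820·0.0797664·0.00130321 = 0.189193
Prior × likelihood for each component:
  π_I·f_I = 0.26 × 1.23266e-07 = 3.20491e-08
  π_II·f_II = 0.28 × 1.40207e-05 = 3.92578e-06
  π_III·f_III = 0.18 × 0.00497606 = 0.000895691
  π_IV·f_IV = 0.28 × 0.189193 = 0.0529742
Marginal: 3.20491e-08 + 3.92578e-06 + 0.000895691 + 0.0529742 = 0.0538738
So the posterior for Population IV is 0.0529742 / 0.0538738 ≈ 0.983.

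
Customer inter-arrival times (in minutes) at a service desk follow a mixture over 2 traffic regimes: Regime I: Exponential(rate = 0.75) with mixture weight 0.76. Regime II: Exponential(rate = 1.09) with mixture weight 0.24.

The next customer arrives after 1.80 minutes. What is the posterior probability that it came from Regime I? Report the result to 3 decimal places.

Posterior ∝ prior × likelihood, so P(k | x) ∝ π_k f_k(x); normalise over all components.
Exponential densities:
  f_I = 0.75·e^(−0.75·1.80) = 0.75·e^(−1.3500) = 0.19443
  f_II = 1.09·e^(−1.09·1.80) = 1.09·e^(−1.9620) = 0.153229
Prior × likelihood for each component:
  π_I·f_I = 0.76 × 0.19443 = 0.147767
  π_II·f_II = 0.24 × 0.153229 = 0.0367749
Sum: 0.147767 + 0.0367749 = 0.184542
Responsibility of Regime I: 0.147767 / 0.184542 ≈ 0.801

0.801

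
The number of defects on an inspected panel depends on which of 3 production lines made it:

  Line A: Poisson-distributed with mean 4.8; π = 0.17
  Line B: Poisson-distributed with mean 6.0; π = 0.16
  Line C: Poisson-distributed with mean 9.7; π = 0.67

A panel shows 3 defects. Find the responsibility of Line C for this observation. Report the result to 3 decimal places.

Posterior ∝ prior × likelihood, so P(k | x) ∝ π_k f_k(x); normalise over all components.
Poisson probabilities:
  f_A = e^(−4.8)·4.8^3/3! = 0.151691
  f_B = e^(−6.0)·6.0^3/3! = 0.0892351
  f_C = e^(−9.7)·9.7^3/3! = 0.00932197
Multiply by the mixture weights:
  π_A·f_A = 0.17 × 0.151691 = 0.0257874
  π_B·f_B = 0.16 × 0.0892351 = 0.0142776
  π_C·f_C = 0.67 × 0.00932197 = 0.00624572
Normaliser: 0.0257874 + 0.0142776 + 0.00624572 = 0.0463107
So the posterior for Line C is 0.00624572 / 0.0463107 ≈ 0.135.

0.135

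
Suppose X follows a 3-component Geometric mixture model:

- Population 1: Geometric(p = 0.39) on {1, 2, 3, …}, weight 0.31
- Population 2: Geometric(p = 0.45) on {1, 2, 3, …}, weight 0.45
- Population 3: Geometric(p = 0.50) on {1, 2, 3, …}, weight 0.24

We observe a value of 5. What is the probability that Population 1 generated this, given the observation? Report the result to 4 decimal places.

0.3914

Apply Bayes' rule: the posterior for each component is proportional to its prior times its likelihood at x.
Component likelihoods at x = 5:
  L_1 = 0.39·(1−0.39)^4 = 0.39·0.138458 = 0.0539988
  L_2 = 0.45·(1−0.45)^4 = 0.45·0.0915063 = 0.0411778
  L_3 = 0.50·(1−0.50)^4 = 0.50·0.0625 = 0.03125
Prior × likelihood for each component:
  π_1·L_1 = 0.31 × 0.0539988 = 0.0167396
  π_2·L_2 = 0.45 × 0.0411778 = 0.01853
  π_3·L_3 = 0.24 × 0.03125 = 0.0075
Normaliser: 0.0167396 + 0.01853 + 0.0075 = 0.0427696
Responsibility of Population 1: 0.0167396 / 0.0427696 ≈ 0.3914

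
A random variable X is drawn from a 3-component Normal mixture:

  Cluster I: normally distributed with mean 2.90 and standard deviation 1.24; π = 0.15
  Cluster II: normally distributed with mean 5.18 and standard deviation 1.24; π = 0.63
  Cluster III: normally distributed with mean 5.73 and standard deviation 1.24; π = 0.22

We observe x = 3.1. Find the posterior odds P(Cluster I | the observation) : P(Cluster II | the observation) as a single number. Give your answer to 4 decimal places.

0.9596

Since P(k|x) ∝ P(Z=k) f_k(x), the posterior odds are P(Z=i) f_i(x) / (P(Z=j) f_j(x)).
Evaluate each component's likelihood at the observed value:
  f_I = (1/(1.24·√(2π)))·exp(−(3.1−2.90)²/(2·1.24²)) = 0.321728·exp(-0.01301) = 0.31757
  f_II = (1/(1.24·√(2π)))·exp(−(3.1−5.18)²/(2·1.24²)) = 0.321728·exp(-1.40687) = 0.0787941
  f_III = (1/(1.24·√(2π)))·exp(−(3.1−5.73)²/(2·1.24²)) = 0.321728·exp(-2.24925) = 0.0339352
0.0476355 / 0.0496403 ≈ 0.9596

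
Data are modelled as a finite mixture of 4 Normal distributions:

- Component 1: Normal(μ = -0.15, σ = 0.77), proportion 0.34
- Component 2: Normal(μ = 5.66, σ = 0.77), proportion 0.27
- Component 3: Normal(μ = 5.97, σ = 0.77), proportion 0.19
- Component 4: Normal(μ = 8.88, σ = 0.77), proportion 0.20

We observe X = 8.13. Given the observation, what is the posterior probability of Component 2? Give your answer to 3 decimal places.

Posterior ∝ prior × likelihood, so P(k | x) ∝ P(Z=k) f_k(x); normalise over all components.
Evaluate each component's likelihood at the observed value:
  p_1 = 4.02885e-26
  p_2 = 0.00301988
  p_3 = 0.0101312
  p_4 = 0.322408
Unnormalised posteriors:
  P(Z=1)·p_1 = 0.34 × 4.02885e-26 = 1.36981e-26
  P(Z=2)·p_2 = 0.27 × 0.00301988 = 0.000815367
  P(Z=3)·p_3 = 0.19 × 0.0101312 = 0.00192493
  P(Z=4)·p_4 = 0.20 × 0.322408 = 0.0644816
Normaliser: 1.36981e-26 + 0.000815367 + 0.00192493 + 0.0644816 = 0.0672219
P(Component 2 | the observation) = 0.000815367 / 0.0672219 ≈ 0.012

0.012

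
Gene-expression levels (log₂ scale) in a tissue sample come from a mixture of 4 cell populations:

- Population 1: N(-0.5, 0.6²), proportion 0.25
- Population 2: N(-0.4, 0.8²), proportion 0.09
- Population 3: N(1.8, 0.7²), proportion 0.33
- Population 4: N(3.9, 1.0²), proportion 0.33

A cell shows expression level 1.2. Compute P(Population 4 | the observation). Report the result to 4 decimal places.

0.0241

P(component k | x) = π_k·f_k(x) / marginal(x), where marginal(x) = Σ_j π_j·f_j(x).
Normal densities:
  L_1 = (1/(0.6·√(2π)))·exp(−(1.2−-0.5)²/(2·0.6²)) = 0.664904·exp(-4.01389) = 0.0120102
  L_2 = (1/(0.8·√(2π)))·exp(−(1.2−-0.4)²/(2·0.8²)) = 0.498678·exp(-2.00000) = 0.0674887
  L_3 = (1/(0.7·√(2π)))·exp(−(1.2−1.8)²/(2·0.7²)) = 0.569918·exp(-0.36735) = 0.394707
  L_4 = (1/(1.0·√(2π)))·exp(−(1.2−3.9)²/(2·1.0²)) = 0.398942·exp(-3.64500) = 0.0104209
Multiply by the mixture weights:
  π_1·L_1 = 0.25 × 0.0120102 = 0.00300254
  π_2·L_2 = 0.09 × 0.0674887 = 0.00607398
  π_3·L_3 = 0.33 × 0.394707 = 0.130253
  π_4·L_4 = 0.33 × 0.0104209 = 0.00343891
Marginal: 0.00300254 + 0.00607398 + 0.130253 + 0.00343891 = 0.142769
Responsibility of Population 4: 0.00343891 / 0.142769 ≈ 0.0241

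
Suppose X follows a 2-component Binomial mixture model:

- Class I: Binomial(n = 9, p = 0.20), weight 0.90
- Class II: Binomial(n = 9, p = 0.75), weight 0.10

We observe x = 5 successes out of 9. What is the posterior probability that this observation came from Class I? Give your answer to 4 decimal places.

0.5600

Posterior ∝ prior × likelihood, so P(k | x) ∝ π_k f_k(x); normalise over all components.
Component likelihoods at x = 5 successes out of 9:
  f_I = 0.0165151
  f_II = 0.116798
Weight by the priors:
  π_I·f_I = 0.90 × 0.0165151 = 0.0148636
  π_II·f_II = 0.10 × 0.116798 = 0.0116798
Denominator: 0.0148636 + 0.0116798 = 0.0265434
So the posterior for Class I is 0.0148636 / 0.0265434 ≈ 0.5600.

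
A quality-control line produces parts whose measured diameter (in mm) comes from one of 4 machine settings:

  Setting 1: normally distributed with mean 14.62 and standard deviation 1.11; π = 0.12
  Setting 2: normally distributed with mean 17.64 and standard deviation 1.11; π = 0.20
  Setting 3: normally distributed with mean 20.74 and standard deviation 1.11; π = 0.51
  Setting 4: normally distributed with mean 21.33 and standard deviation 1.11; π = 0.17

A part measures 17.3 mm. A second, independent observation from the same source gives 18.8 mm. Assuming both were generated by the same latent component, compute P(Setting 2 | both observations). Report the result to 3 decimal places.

0.992

Apply Bayes' rule: the posterior for each component is proportional to its prior times its likelihood at x.
Since both observations come from the same component, the likelihood for component k is f_k(x₁)·f_k(x₂).
  p_1 = [(1/(1.11·√(2π)))·exp(−(17.3−14.62)²/(2·1.11²)) = 0.359407·exp(-2.91470) = 0.0194872] × [0.000299381] = 5.83409e-06
  p_2 = [(1/(1.11·√(2π)))·exp(−(17.3−17.64)²/(2·1.11²)) = 0.359407·exp(-0.04691) = 0.342936] × [0.208179] = 0.0713921
  p_3 = [(1/(1.11·√(2π)))·exp(−(17.3−20.74)²/(2·1.11²)) = 0.359407·exp(-4.80221) = 0.00295131] × [0.0780341] = 0.000230303
  p_4 = [(1/(1.11·√(2π)))·exp(−(17.3−21.33)²/(2·1.11²)) = 0.359407·exp(-6.59074) = 0.000493475] × [0.0267598] = 1.32053e-05
Multiply by the mixture weights:
  π_1·p_1 = 0.12 × 5.83409e-06 = 7.00091e-07
  π_2·p_2 = 0.20 × 0.0713921 = 0.0142784
  π_3·p_3 = 0.51 × 0.000230303 = 0.000117454
  π_4·p_4 = 0.17 × 1.32053e-05 = 2.2449e-06
Denominator: 7.00091e-07 + 0.0142784 + 0.000117454 + 2.2449e-06 = 0.0143988
P(Setting 2 | data) ≈ 0.992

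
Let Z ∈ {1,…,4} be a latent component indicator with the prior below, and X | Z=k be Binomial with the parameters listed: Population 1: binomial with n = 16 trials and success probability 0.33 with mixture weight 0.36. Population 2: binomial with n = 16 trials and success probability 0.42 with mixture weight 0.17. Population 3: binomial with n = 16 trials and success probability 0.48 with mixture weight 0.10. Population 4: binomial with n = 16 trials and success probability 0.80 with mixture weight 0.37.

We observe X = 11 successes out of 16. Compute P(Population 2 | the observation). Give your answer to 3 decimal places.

By Bayes' theorem, P(k | x) = π_k f_k(x) / Σ_j π_j f_j(x).
Component likelihoods at x = 11 successes out of 16:
  f_1 = C(16,11)·0.33^11·0.67^5 = 4368·5.05421e-06·0.135013 = 0.00298064
  f_2 = C(16,11)·0.42^11·0.58^5 = 4368·7.17368e-05·0.0656357 = 0.0205667
  f_3 = C(16,11)·0.48^11·0.52^5 = 4368·0.00031164·0.0380204 = 0.0517551
  f_4 = C(16,11)·0.80^11·0.20^5 = 4368·0.0858993·0.00032 = 0.120067
Unnormalised posteriors:
  π_1·f_1 = 0.36 × 0.00298064 = 0.00107303
  π_2·f_2 = 0.17 × 0.0205667 = 0.00349634
  π_3·f_3 = 0.10 × 0.0517551 = 0.00517551
  π_4·f_4 = 0.37 × 0.120067 = 0.0444247
Normaliser: 0.00107303 + 0.00349634 + 0.00517551 + 0.0444247 = 0.0541695
P(Population 2 | data) ≈ 0.065

0.065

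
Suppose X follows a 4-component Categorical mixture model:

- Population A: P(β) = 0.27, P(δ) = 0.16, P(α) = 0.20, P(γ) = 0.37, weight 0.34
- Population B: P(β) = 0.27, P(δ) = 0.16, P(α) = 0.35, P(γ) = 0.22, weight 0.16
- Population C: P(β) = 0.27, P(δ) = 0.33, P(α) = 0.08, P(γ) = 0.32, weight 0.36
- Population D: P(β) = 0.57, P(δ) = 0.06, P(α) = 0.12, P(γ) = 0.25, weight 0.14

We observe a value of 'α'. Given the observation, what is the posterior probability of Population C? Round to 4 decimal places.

Posterior ∝ prior × likelihood, so P(k | x) ∝ P(Z=k) f_k(x); normalise over all components.
Categorical probabilities:
  L_A = P(α | comp) = 0.20
  L_B = P(α | comp) = 0.35
  L_C = P(α | comp) = 0.08
  L_D = P(α | comp) = 0.12
Weight by the priors:
  P(Z=A)·L_A = 0.34 × 0.2 = 0.068
  P(Z=B)·L_B = 0.16 × 0.35 = 0.056
  P(Z=C)·L_C = 0.36 × 0.08 = 0.0288
  P(Z=D)·L_D = 0.14 × 0.12 = 0.0168
Evidence: 0.068 + 0.056 + 0.0288 + 0.0168 = 0.1696
So the posterior for Population C is 0.0288 / 0.1696 ≈ 0.1698.

0.1698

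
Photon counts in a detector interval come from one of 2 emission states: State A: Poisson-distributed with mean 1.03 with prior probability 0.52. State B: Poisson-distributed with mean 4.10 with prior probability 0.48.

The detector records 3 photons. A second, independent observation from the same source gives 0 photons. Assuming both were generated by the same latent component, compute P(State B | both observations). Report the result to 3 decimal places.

Posterior ∝ prior × likelihood, so P(k | x) ∝ π_k f_k(x); normalise over all components.
Since both observations come from the same component, the likelihood for component k is f_k(x₁)·f_k(x₂).
  p_A = [e^(−1.03)·1.03^3/3! = 0.0650185] × [0.357007] = 0.0232121
  p_B = [e^(−4.10)·4.10^3/3! = 0.190368] × [0.0165727] = 0.0031549
Multiply by the mixture weights:
  π_A·p_A = 0.52 × 0.0232121 = 0.0120703
  π_B·p_B = 0.48 × 0.0031549 = 0.00151435
Evidence: 0.0120703 + 0.00151435 = 0.0135846
Responsibility of State B: 0.00151435 / 0.0135846 ≈ 0.111

0.111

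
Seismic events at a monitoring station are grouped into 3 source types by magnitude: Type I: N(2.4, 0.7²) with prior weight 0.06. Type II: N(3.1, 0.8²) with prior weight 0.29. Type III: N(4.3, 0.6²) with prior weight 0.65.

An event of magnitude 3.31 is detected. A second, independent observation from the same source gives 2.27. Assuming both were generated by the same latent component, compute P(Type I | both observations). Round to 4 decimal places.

0.1674

P(component k | x) = π_k·f_k(x) / marginal(x), where marginal(x) = Σ_j π_j·f_j(x).
Since both observations come from the same component, the likelihood for component k is f_k(x₁)·f_k(x₂).
  f_I = [(1/(0.7·√(2π)))·exp(−(3.31−2.4)²/(2·0.7²)) = 0.569918·exp(-0.84500) = 0.244812] × [0.560174] = 0.137137
  f_II = [(1/(0.8·√(2π)))·exp(−(3.31−3.1)²/(2·0.8²)) = 0.498678·exp(-0.03445) = 0.481789] × [0.291126] = 0.140262
  f_III = [(1/(0.6·√(2π)))·exp(−(3.31−4.3)²/(2·0.6²)) = 0.664904·exp(-1.36125) = 0.170442] × [0.00217313] = 0.000370392
Unnormalised posteriors:
  π_I·f_I = 0.06 × 0.137137 = 0.00822824
  π_II·f_II = 0.29 × 0.140262 = 0.0406759
  π_III·f_III = 0.65 × 0.000370392 = 0.000240755
Sum: 0.00822824 + 0.0406759 + 0.000240755 = 0.0491449
P(Type I | x₁,x₂) ≈ 0.1674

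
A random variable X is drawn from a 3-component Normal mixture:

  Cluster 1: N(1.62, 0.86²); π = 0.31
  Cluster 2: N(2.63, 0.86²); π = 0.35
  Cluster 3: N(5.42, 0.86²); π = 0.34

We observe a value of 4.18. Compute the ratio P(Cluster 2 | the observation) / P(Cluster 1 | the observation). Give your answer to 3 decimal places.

Only the two components matter; the odds are (π_i f_i(x)) / (π_j f_j(x)).
Component likelihoods at x = 4.18:
  L_1 = (1/(0.86·√(2π)))·exp(−(4.18−1.62)²/(2·0.86²)) = 0.463886·exp(-4.43050) = 0.00552419
  L_2 = (1/(0.86·√(2π)))·exp(−(4.18−2.63)²/(2·0.86²)) = 0.463886·exp(-1.62419) = 0.0914188
  L_3 = (1/(0.86·√(2π)))·exp(−(4.18−5.42)²/(2·0.86²)) = 0.463886·exp(-1.03948) = 0.164048
Posterior odds = (π_2·L_2) / (π_1·L_1) = (0.35·0.0914188) / (0.31·0.00552419) = 0.0319966 / 0.0017125 ≈ 18.684

18.684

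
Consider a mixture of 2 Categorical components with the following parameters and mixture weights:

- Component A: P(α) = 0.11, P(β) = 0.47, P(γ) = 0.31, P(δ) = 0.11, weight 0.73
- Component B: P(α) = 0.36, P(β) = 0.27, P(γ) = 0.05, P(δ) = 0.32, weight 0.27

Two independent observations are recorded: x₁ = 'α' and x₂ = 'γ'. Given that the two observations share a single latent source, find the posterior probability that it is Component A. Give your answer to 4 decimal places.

Posterior ∝ prior × likelihood, so P(k | x) ∝ w_k f_k(x); normalise over all components.
Since both observations come from the same component, the likelihood for component k is f_k(x₁)·f_k(x₂).
  L_A = [P(α | comp) = 0.11] × [0.31] = 0.0341
  L_B = [P(α | comp) = 0.36] × [0.05] = 0.018
Weight by the priors:
  w_A·L_A = 0.73 × 0.0341 = 0.024893
  w_B·L_B = 0.27 × 0.018 = 0.00486
Sum: 0.024893 + 0.00486 = 0.029753
Responsibility of Component A: 0.024893 / 0.029753 ≈ 0.8367

0.8367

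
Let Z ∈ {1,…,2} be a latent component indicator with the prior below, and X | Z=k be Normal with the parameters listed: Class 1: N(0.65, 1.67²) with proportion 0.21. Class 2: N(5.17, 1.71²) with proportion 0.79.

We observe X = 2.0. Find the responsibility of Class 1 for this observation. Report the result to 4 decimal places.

0.5226

P(component k | x) = P(Z=k)·f_k(x) / marginal(x), where marginal(x) = Σ_j P(Z=j)·f_j(x).
Normal densities:
  f_1 = 0.172302
  f_2 = 0.0418476
Prior × likelihood for each component:
  P(Z=1)·f_1 = 0.21 × 0.172302 = 0.0361835
  P(Z=2)·f_2 = 0.79 × 0.0418476 = 0.0330596
Marginal: 0.0361835 + 0.0330596 = 0.0692431
So the posterior for Class 1 is 0.0361835 / 0.0692431 ≈ 0.5226.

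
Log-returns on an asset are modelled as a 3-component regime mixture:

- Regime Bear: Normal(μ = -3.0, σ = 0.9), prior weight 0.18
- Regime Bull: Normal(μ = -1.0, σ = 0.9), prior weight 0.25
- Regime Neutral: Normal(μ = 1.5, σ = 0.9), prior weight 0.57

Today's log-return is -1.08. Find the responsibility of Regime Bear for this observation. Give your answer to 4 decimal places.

0.0668

By Bayes' theorem, P(k | x) = P(Z=k) f_k(x) / Σ_j P(Z=j) f_j(x).
Evaluate each component's likelihood at the observed value:
  L_Bear = (1/(0.9·√(2π)))·exp(−(-1.08−-3.0)²/(2·0.9²)) = 0.443269·exp(-2.27556) = 0.0455414
  L_Bull = (1/(0.9·√(2π)))·exp(−(-1.08−-1.0)²/(2·0.9²)) = 0.443269·exp(-0.00395) = 0.441521
  L_Neutral = (1/(0.9·√(2π)))·exp(−(-1.08−1.5)²/(2·0.9²)) = 0.443269·exp(-4.10889) = 0.00728115
Weight by the priors:
  P(Z=Bear)·L_Bear = 0.18 × 0.0455414 = 0.00819745
  P(Z=Bull)·L_Bull = 0.25 × 0.441521 = 0.11038
  P(Z=Neutral)·L_Neutral = 0.57 × 0.00728115 = 0.00415025
Denominator: 0.00819745 + 0.11038 + 0.00415025 = 0.122728
P(Regime Bear | data) = 0.00819745 / 0.122728 ≈ 0.0668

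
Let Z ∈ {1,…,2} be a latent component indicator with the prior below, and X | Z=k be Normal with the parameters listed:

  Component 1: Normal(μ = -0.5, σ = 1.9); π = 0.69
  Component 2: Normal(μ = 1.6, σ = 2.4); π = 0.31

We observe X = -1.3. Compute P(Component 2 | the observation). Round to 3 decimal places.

Apply Bayes' rule: the posterior for each component is proportional to its prior times its likelihood at x.
Evaluate each component's likelihood at the observed value:
  L_1 = 0.192158
  L_2 = 0.080103
Weight by the priors:
  w_1·L_1 = 0.69 × 0.192158 = 0.132589
  w_2·L_2 = 0.31 × 0.080103 = 0.0248319
Sum: 0.132589 + 0.0248319 = 0.157421
So the posterior for Component 2 is 0.0248319 / 0.157421 ≈ 0.158.

0.158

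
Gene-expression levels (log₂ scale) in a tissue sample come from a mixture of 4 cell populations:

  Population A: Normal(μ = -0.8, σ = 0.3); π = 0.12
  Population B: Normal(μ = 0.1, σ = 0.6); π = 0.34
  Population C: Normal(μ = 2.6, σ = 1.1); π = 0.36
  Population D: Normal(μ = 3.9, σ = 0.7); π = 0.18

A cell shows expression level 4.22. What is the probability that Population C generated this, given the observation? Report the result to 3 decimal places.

0.323

Apply Bayes' rule: the posterior for each component is proportional to its prior times its likelihood at x.
Component likelihoods at x = 4.22:
  p_A = 2.09699e-61
  p_B = 3.83729e-11
  p_C = 0.122614
  p_D = 0.513373
Weight by the priors:
  P(Z=A)·p_A = 0.12 × 2.09699e-61 = 2.51639e-62
  P(Z=B)·p_B = 0.34 × 3.83729e-11 = 1.30468e-11
  P(Z=C)·p_C = 0.36 × 0.122614 = 0.0441412
  P(Z=D)·p_D = 0.18 × 0.513373 = 0.0924071
Denominator: 2.51639e-62 + 1.30468e-11 + 0.0441412 + 0.0924071 = 0.136548
P(Population C | x) ≈ 0.323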